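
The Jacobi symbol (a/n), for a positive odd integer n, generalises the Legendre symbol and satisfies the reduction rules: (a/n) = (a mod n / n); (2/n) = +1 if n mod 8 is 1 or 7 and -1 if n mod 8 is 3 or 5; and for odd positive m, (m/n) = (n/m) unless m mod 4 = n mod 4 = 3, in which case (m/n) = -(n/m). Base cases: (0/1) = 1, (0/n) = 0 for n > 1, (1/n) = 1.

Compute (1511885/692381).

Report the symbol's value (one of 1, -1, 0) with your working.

-1

(1511885/692381): 1511885 mod 692381 = 127123, so (1511885/692381) = (127123/692381)
flip (127123/692381) -> (692381/127123): both odd, 127123 mod 4 = 3, 692381 mod 4 = 1, so the flip contributes +1; sign now +1
(692381/127123): 692381 mod 127123 = 56766, so (692381/127123) = (56766/127123)
factor out 2^1: 56766 = 2^1·28383; with 127123 mod 8 = 3, (2/127123) = -1; sign now -1; continue with (28383/127123)
flip (28383/127123) -> (127123/28383): both odd, 28383 mod 4 = 3, 127123 mod 4 = 3, so the flip contributes -1; sign now +1
(127123/28383): 127123 mod 28383 = 13591, so (127123/28383) = (13591/28383)
flip (13591/28383) -> (28383/13591): both odd, 13591 mod 4 = 3, 28383 mod 4 = 3, so the flip contributes -1; sign now -1
(28383/13591): 28383 mod 13591 = 1201, so (28383/13591) = (1201/13591)
flip (1201/13591) -> (13591/1201): both odd, 1201 mod 4 = 1, 13591 mod 4 = 3, so the flip contributes +1; sign now -1
(13591/1201): 13591 mod 1201 = 380, so (13591/1201) = (380/1201)
factor out 2^2: 380 = 2^2·95; with 1201 mod 8 = 1, (2/1201) = +1; sign now -1; continue with (95/1201)
flip (95/1201) -> (1201/95): both odd, 95 mod 4 = 3, 1201 mod 4 = 1, so the flip contributes +1; sign now -1
(1201/95): 1201 mod 95 = 61, so (1201/95) = (61/95)
flip (61/95) -> (95/61): both odd, 61 mod 4 = 1, 95 mod 4 = 3, so the flip contributes +1; sign now -1
(95/61): 95 mod 61 = 34, so (95/61) = (34/61)
factor out 2^1: 34 = 2^1·17; with 61 mod 8 = 5, (2/61) = -1; sign now +1; continue with (17/61)
flip (17/61) -> (61/17): both odd, 17 mod 4 = 1, 61 mod 4 = 1, so the flip contributes +1; sign now +1
(61/17): 61 mod 17 = 10, so (61/17) = (10/17)
factor out 2^1: 10 = 2^1·5; with 17 mod 8 = 1, (2/17) = +1; sign now +1; continue with (5/17)
flip (5/17) -> (17/5): both odd, 5 mod 4 = 1, 17 mod 4 = 1, so the flip contributes +1; sign now +1
(17/5): 17 mod 5 = 2, so (17/5) = (2/5)
factor out 2^1: 2 = 2^1·1; with 5 mod 8 = 5, (2/5) = -1; sign now -1; continue with (1/5)
reached (1/5) = 1, so the symbol is -1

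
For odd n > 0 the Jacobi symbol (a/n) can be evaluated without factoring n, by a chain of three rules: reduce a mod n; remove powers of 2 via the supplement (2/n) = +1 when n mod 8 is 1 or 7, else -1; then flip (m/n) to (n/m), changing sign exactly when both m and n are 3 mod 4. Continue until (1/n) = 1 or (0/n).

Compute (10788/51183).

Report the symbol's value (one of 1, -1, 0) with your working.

0

factor out 2^2: 10788 = 2^2·2697; with 51183 mod 8 = 7, (2/51183) = +1; sign now +1; continue with (2697/51183)
flip (2697/51183) -> (51183/2697): both odd, 2697 mod 4 = 1, 51183 mod 4 = 3, so the flip contributes +1; sign now +1
(51183/2697): 51183 mod 2697 = 2637, so (51183/2697) = (2637/2697)
flip (2637/2697) -> (2697/2637): both odd, 2637 mod 4 = 1, 2697 mod 4 = 1, so the flip contributes +1; sign now +1
(2697/2637): 2697 mod 2637 = 60, so (2697/2637) = (60/2637)
factor out 2^2: 60 = 2^2·15; with 2637 mod 8 = 5, (2/2637) = -1; sign now +1; continue with (15/2637)
flip (15/2637) -> (2637/15): both odd, 15 mod 4 = 3, 2637 mod 4 = 1, so the flip contributes +1; sign now +1
(2637/15): 2637 mod 15 = 12, so (2637/15) = (12/15)
factor out 2^2: 12 = 2^2·3; with 15 mod 8 = 7, (2/15) = +1; sign now +1; continue with (3/15)
flip (3/15) -> (15/3): both odd, 3 mod 4 = 3, 15 mod 4 = 3, so the flip contributes -1; sign now -1
(15/3): 15 mod 3 = 0, so (15/3) = (0/3)
reached (0/3); gcd(a, n) > 1, so (0/3) = 0 and the symbol is 0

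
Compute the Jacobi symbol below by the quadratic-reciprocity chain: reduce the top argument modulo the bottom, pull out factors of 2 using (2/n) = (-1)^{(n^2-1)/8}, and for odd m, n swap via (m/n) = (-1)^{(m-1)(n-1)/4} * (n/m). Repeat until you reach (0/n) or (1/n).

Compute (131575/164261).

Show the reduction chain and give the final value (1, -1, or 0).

0

reciprocity: (131575/164261) = +1·(164261/131575) since 131575 mod 4 = 3, 164261 mod 4 = 1; sign now +1
(164261/131575) = (32686/131575)   [reduce mod 131575]
32686 = 2^1·16343; (2/131575) = +1 since 131575 mod 8 = 7, so (32686/131575) = (+1)^1·(16343/131575); sign now +1
reciprocity: (16343/131575) = -1·(131575/16343) since 16343 mod 4 = 3, 131575 mod 4 = 3; sign now -1
(131575/16343) = (831/16343)   [reduce mod 16343]
reciprocity: (831/16343) = -1·(16343/831) since 831 mod 4 = 3, 16343 mod 4 = 3; sign now +1
(16343/831) = (554/831)   [reduce mod 831]
554 = 2^1·277; (2/831) = +1 since 831 mod 8 = 7, so (554/831) = (+1)^1·(277/831); sign now +1
reciprocity: (277/831) = +1·(831/277) since 277 mod 4 = 1, 831 mod 4 = 3; sign now +1
(831/277) = (0/277)   [reduce mod 277]
(0/277) = 0   [gcd(a, n) > 1]; final value = 0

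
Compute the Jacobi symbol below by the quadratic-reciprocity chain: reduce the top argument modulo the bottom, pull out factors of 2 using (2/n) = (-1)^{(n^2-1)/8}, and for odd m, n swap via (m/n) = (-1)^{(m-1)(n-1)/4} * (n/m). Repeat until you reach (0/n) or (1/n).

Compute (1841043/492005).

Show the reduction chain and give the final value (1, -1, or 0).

(1841043/492005): 1841043 mod 492005 = 365028, so (1841043/492005) = (365028/492005)
factor out 2^2: 365028 = 2^2·91257; with 492005 mod 8 = 5, (2/492005) = -1; sign now +1; continue with (91257/492005)
flip (91257/492005) -> (492005/91257): both odd, 91257 mod 4 = 1, 492005 mod 4 = 1, so the flip contributes +1; sign now +1
(492005/91257): 492005 mod 91257 = 35720, so (492005/91257) = (35720/91257)
factor out 2^3: 35720 = 2^3·4465; with 91257 mod 8 = 1, (2/91257) = +1; sign now +1; continue with (4465/91257)
flip (4465/91257) -> (91257/4465): both odd, 4465 mod 4 = 1, 91257 mod 4 = 1, so the flip contributes +1; sign now +1
(91257/4465): 91257 mod 4465 = 1957, so (91257/4465) = (1957/4465)
flip (1957/4465) -> (4465/1957): both odd, 1957 mod 4 = 1, 4465 mod 4 = 1, so the flip contributes +1; sign now +1
(4465/1957): 4465 mod 1957 = 551, so (4465/1957) = (551/1957)
flip (551/1957) -> (1957/551): both odd, 551 mod 4 = 3, 1957 mod 4 = 1, so the flip contributes +1; sign now +1
(1957/551): 1957 mod 551 = 304, so (1957/551) = (304/551)
factor out 2^4: 304 = 2^4·19; with 551 mod 8 = 7, (2/551) = +1; sign now +1; continue with (19/551)
flip (19/551) -> (551/19): both odd, 19 mod 4 = 3, 551 mod 4 = 3, so the flip contributes -1; sign now -1
(551/19): 551 mod 19 = 0, so (551/19) = (0/19)
reached (0/19); gcd(a, n) > 1, so (0/19) = 0 and the symbol is 0

0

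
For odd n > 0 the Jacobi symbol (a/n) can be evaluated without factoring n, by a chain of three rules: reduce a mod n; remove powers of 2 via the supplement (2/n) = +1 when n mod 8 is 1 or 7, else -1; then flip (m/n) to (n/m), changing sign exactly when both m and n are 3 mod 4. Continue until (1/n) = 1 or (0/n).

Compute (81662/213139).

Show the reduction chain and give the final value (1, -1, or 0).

-1

factor out 2^1: 81662 = 2^1·40831; with 213139 mod 8 = 3, (2/213139) = -1; sign now -1; continue with (40831/213139)
flip (40831/213139) -> (213139/40831): both odd, 40831 mod 4 = 3, 213139 mod 4 = 3, so the flip contributes -1; sign now +1
(213139/40831): 213139 mod 40831 = 8984, so (213139/40831) = (8984/40831)
factor out 2^3: 8984 = 2^3·1123; with 40831 mod 8 = 7, (2/40831) = +1; sign now +1; continue with (1123/40831)
flip (1123/40831) -> (40831/1123): both odd, 1123 mod 4 = 3, 40831 mod 4 = 3, so the flip contributes -1; sign now -1
(40831/1123): 40831 mod 1123 = 403, so (40831/1123) = (403/1123)
flip (403/1123) -> (1123/403): both odd, 403 mod 4 = 3, 1123 mod 4 = 3, so the flip contributes -1; sign now +1
(1123/403): 1123 mod 403 = 317, so (1123/403) = (317/403)
flip (317/403) -> (403/317): both odd, 317 mod 4 = 1, 403 mod 4 = 3, so the flip contributes +1; sign now +1
(403/317): 403 mod 317 = 86, so (403/317) = (86/317)
factor out 2^1: 86 = 2^1·43; with 317 mod 8 = 5, (2/317) = -1; sign now -1; continue with (43/317)
flip (43/317) -> (317/43): both odd, 43 mod 4 = 3, 317 mod 4 = 1, so the flip contributes +1; sign now -1
(317/43): 317 mod 43 = 16, so (317/43) = (16/43)
factor out 2^4: 16 = 2^4·1; with 43 mod 8 = 3, (2/43) = -1; sign now -1; continue with (1/43)
reached (1/43) = 1, so the symbol is -1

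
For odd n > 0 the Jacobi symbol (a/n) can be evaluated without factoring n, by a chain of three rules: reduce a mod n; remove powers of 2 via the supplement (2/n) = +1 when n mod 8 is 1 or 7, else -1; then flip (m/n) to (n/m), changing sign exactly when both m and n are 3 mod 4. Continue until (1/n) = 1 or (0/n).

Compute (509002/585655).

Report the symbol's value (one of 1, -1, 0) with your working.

-1

509002 = 2^1·254501; (2/585655) = +1 since 585655 mod 8 = 7, so (509002/585655) = (+1)^1·(254501/585655); sign now +1
reciprocity: (254501/585655) = +1·(585655/254501) since 254501 mod 4 = 1, 585655 mod 4 = 3; sign now +1
(585655/254501) = (76653/254501)   [reduce mod 254501]
reciprocity: (76653/254501) = +1·(254501/76653) since 76653 mod 4 = 1, 254501 mod 4 = 1; sign now +1
(254501/76653) = (24542/76653)   [reduce mod 76653]
24542 = 2^1·12271; (2/76653) = -1 since 76653 mod 8 = 5, so (24542/76653) = (-1)^1·(12271/76653); sign now -1
reciprocity: (12271/76653) = +1·(76653/12271) since 12271 mod 4 = 3, 76653 mod 4 = 1; sign now -1
(76653/12271) = (3027/12271)   [reduce mod 12271]
reciprocity: (3027/12271) = -1·(12271/3027) since 3027 mod 4 = 3, 12271 mod 4 = 3; sign now +1
(12271/3027) = (163/3027)   [reduce mod 3027]
reciprocity: (163/3027) = -1·(3027/163) since 163 mod 4 = 3, 3027 mod 4 = 3; sign now -1
(3027/163) = (93/163)   [reduce mod 163]
reciprocity: (93/163) = +1·(163/93) since 93 mod 4 = 1, 163 mod 4 = 3; sign now -1
(163/93) = (70/93)   [reduce mod 93]
70 = 2^1·35; (2/93) = -1 since 93 mod 8 = 5, so (70/93) = (-1)^1·(35/93); sign now +1
reciprocity: (35/93) = +1·(93/35) since 35 mod 4 = 3, 93 mod 4 = 1; sign now +1
(93/35) = (23/35)   [reduce mod 35]
reciprocity: (23/35) = -1·(35/23) since 23 mod 4 = 3, 35 mod 4 = 3; sign now -1
(35/23) = (12/23)   [reduce mod 23]
12 = 2^2·3; (2/23) = +1 since 23 mod 8 = 7, so (12/23) = (+1)^2·(3/23); sign now -1
reciprocity: (3/23) = -1·(23/3) since 3 mod 4 = 3, 23 mod 4 = 3; sign now +1
(23/3) = (2/3)   [reduce mod 3]
2 = 2^1·1; (2/3) = -1 since 3 mod 8 = 3, so (2/3) = (-1)^1·(1/3); sign now -1
(1/3) = 1; final value = sign = -1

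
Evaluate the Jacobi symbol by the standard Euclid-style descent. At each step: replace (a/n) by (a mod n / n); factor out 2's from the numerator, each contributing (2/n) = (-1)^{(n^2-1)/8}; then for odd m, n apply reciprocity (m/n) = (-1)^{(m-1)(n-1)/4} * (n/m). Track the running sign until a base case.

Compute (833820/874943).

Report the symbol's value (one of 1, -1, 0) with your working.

833820 = 2^2·208455; (2/874943) = +1 since 874943 mod 8 = 7, so (833820/874943) = (+1)^2·(208455/874943); sign now +1
reciprocity: (208455/874943) = -1·(874943/208455) since 208455 mod 4 = 3, 874943 mod 4 = 3; sign now -1
(874943/208455) = (41123/208455)   [reduce mod 208455]
reciprocity: (41123/208455) = -1·(208455/41123) since 41123 mod 4 = 3, 208455 mod 4 = 3; sign now +1
(208455/41123) = (2840/41123)   [reduce mod 41123]
2840 = 2^3·355; (2/41123) = -1 since 41123 mod 8 = 3, so (2840/41123) = (-1)^3·(355/41123); sign now -1
reciprocity: (355/41123) = -1·(41123/355) since 355 mod 4 = 3, 41123 mod 4 = 3; sign now +1
(41123/355) = (298/355)   [reduce mod 355]
298 = 2^1·149; (2/355) = -1 since 355 mod 8 = 3, so (298/355) = (-1)^1·(149/355); sign now -1
reciprocity: (149/355) = +1·(355/149) since 149 mod 4 = 1, 355 mod 4 = 3; sign now -1
(355/149) = (57/149)   [reduce mod 149]
reciprocity: (57/149) = +1·(149/57) since 57 mod 4 = 1, 149 mod 4 = 1; sign now -1
(149/57) = (35/57)   [reduce mod 57]
reciprocity: (35/57) = +1·(57/35) since 35 mod 4 = 3, 57 mod 4 = 1; sign now -1
(57/35) = (22/35)   [reduce mod 35]
22 = 2^1·11; (2/35) = -1 since 35 mod 8 = 3, so (22/35) = (-1)^1·(11/35); sign now +1
reciprocity: (11/35) = -1·(35/11) since 11 mod 4 = 3, 35 mod 4 = 3; sign now -1
(35/11) = (2/11)   [reduce mod 11]
2 = 2^1·1; (2/11) = -1 since 11 mod 8 = 3, so (2/11) = (-1)^1·(1/11); sign now +1
(1/11) = 1; final value = sign = +1

1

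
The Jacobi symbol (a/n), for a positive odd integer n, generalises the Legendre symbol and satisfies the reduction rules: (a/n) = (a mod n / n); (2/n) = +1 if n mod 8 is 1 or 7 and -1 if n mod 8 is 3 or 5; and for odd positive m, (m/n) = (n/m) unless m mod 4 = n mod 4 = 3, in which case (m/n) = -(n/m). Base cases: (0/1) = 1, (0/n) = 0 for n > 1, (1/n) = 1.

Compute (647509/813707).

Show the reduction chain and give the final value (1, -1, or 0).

1

flip (647509/813707) -> (813707/647509): both odd, 647509 mod 4 = 1, 813707 mod 4 = 3, so the flip contributes +1; sign now +1
(813707/647509): 813707 mod 647509 = 166198, so (813707/647509) = (166198/647509)
factor out 2^1: 166198 = 2^1·83099; with 647509 mod 8 = 5, (2/647509) = -1; sign now -1; continue with (83099/647509)
flip (83099/647509) -> (647509/83099): both odd, 83099 mod 4 = 3, 647509 mod 4 = 1, so the flip contributes +1; sign now -1
(647509/83099): 647509 mod 83099 = 65816, so (647509/83099) = (65816/83099)
factor out 2^3: 65816 = 2^3·8227; with 83099 mod 8 = 3, (2/83099) = -1; sign now +1; continue with (8227/83099)
flip (8227/83099) -> (83099/8227): both odd, 8227 mod 4 = 3, 83099 mod 4 = 3, so the flip contributes -1; sign now -1
(83099/8227): 83099 mod 8227 = 829, so (83099/8227) = (829/8227)
flip (829/8227) -> (8227/829): both odd, 829 mod 4 = 1, 8227 mod 4 = 3, so the flip contributes +1; sign now -1
(8227/829): 8227 mod 829 = 766, so (8227/829) = (766/829)
factor out 2^1: 766 = 2^1·383; with 829 mod 8 = 5, (2/829) = -1; sign now +1; continue with (383/829)
flip (383/829) -> (829/383): both odd, 383 mod 4 = 3, 829 mod 4 = 1, so the flip contributes +1; sign now +1
(829/383): 829 mod 383 = 63, so (829/383) = (63/383)
flip (63/383) -> (383/63): both odd, 63 mod 4 = 3, 383 mod 4 = 3, so the flip contributes -1; sign now -1
(383/63): 383 mod 63 = 5, so (383/63) = (5/63)
flip (5/63) -> (63/5): both odd, 5 mod 4 = 1, 63 mod 4 = 3, so the flip contributes +1; sign now -1
(63/5): 63 mod 5 = 3, so (63/5) = (3/5)
flip (3/5) -> (5/3): both odd, 3 mod 4 = 3, 5 mod 4 = 1, so the flip contributes +1; sign now -1
(5/3): 5 mod 3 = 2, so (5/3) = (2/3)
factor out 2^1: 2 = 2^1·1; with 3 mod 8 = 3, (2/3) = -1; sign now +1; continue with (1/3)
reached (1/3) = 1, so the symbol is +1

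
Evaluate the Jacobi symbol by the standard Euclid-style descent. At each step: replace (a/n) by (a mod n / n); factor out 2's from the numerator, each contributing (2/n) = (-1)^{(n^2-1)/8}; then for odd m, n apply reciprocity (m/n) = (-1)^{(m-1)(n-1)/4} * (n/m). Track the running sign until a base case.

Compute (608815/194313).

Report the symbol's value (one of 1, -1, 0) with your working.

1

(608815/194313) = (25876/194313)   [reduce mod 194313]
25876 = 2^2·6469; (2/194313) = +1 since 194313 mod 8 = 1, so (25876/194313) = (+1)^2·(6469/194313); sign now +1
reciprocity: (6469/194313) = +1·(194313/6469) since 6469 mod 4 = 1, 194313 mod 4 = 1; sign now +1
(194313/6469) = (243/6469)   [reduce mod 6469]
reciprocity: (243/6469) = +1·(6469/243) since 243 mod 4 = 3, 6469 mod 4 = 1; sign now +1
(6469/243) = (151/243)   [reduce mod 243]
reciprocity: (151/243) = -1·(243/151) since 151 mod 4 = 3, 243 mod 4 = 3; sign now -1
(243/151) = (92/151)   [reduce mod 151]
92 = 2^2·23; (2/151) = +1 since 151 mod 8 = 7, so (92/151) = (+1)^2·(23/151); sign now -1
reciprocity: (23/151) = -1·(151/23) since 23 mod 4 = 3, 151 mod 4 = 3; sign now +1
(151/23) = (13/23)   [reduce mod 23]
reciprocity: (13/23) = +1·(23/13) since 13 mod 4 = 1, 23 mod 4 = 3; sign now +1
(23/13) = (10/13)   [reduce mod 13]
10 = 2^1·5; (2/13) = -1 since 13 mod 8 = 5, so (10/13) = (-1)^1·(5/13); sign now -1
reciprocity: (5/13) = +1·(13/5) since 5 mod 4 = 1, 13 mod 4 = 1; sign now -1
(13/5) = (3/5)   [reduce mod 5]
reciprocity: (3/5) = +1·(5/3) since 3 mod 4 = 3, 5 mod 4 = 1; sign now -1
(5/3) = (2/3)   [reduce mod 3]
2 = 2^1·1; (2/3) = -1 since 3 mod 8 = 3, so (2/3) = (-1)^1·(1/3); sign now +1
(1/3) = 1; final value = sign = +1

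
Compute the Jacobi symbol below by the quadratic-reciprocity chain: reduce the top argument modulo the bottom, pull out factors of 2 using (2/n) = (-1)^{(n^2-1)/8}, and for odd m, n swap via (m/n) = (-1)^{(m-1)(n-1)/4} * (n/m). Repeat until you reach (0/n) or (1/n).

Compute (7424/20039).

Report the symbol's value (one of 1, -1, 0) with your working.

7424 = 2^8·29; (2/20039) = +1 since 20039 mod 8 = 7, so (7424/20039) = (+1)^8·(29/20039); sign now +1
reciprocity: (29/20039) = +1·(20039/29) since 29 mod 4 = 1, 20039 mod 4 = 3; sign now +1
(20039/29) = (0/29)   [reduce mod 29]
(0/29) = 0   [gcd(a, n) > 1]; final value = 0

0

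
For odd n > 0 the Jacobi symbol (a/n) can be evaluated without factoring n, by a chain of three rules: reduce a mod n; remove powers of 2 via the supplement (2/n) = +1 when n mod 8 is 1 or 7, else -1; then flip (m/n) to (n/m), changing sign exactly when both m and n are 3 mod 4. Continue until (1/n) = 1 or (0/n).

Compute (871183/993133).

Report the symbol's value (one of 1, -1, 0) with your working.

reciprocity: (871183/993133) = +1·(993133/871183) since 871183 mod 4 = 3, 993133 mod 4 = 1; sign now +1
(993133/871183) = (121950/871183)   [reduce mod 871183]
121950 = 2^1·60975; (2/871183) = +1 since 871183 mod 8 = 7, so (121950/871183) = (+1)^1·(60975/871183); sign now +1
reciprocity: (60975/871183) = -1·(871183/60975) since 60975 mod 4 = 3, 871183 mod 4 = 3; sign now -1
(871183/60975) = (17533/60975)   [reduce mod 60975]
reciprocity: (17533/60975) = +1·(60975/17533) since 17533 mod 4 = 1, 60975 mod 4 = 3; sign now -1
(60975/17533) = (8376/17533)   [reduce mod 17533]
8376 = 2^3·1047; (2/17533) = -1 since 17533 mod 8 = 5, so (8376/17533) = (-1)^3·(1047/17533); sign now +1
reciprocity: (1047/17533) = +1·(17533/1047) since 1047 mod 4 = 3, 17533 mod 4 = 1; sign now +1
(17533/1047) = (781/1047)   [reduce mod 1047]
reciprocity: (781/1047) = +1·(1047/781) since 781 mod 4 = 1, 1047 mod 4 = 3; sign now +1
(1047/781) = (266/781)   [reduce mod 781]
266 = 2^1·133; (2/781) = -1 since 781 mod 8 = 5, so (266/781) = (-1)^1·(133/781); sign now -1
reciprocity: (133/781) = +1·(781/133) since 133 mod 4 = 1, 781 mod 4 = 1; sign now -1
(781/133) = (116/133)   [reduce mod 133]
116 = 2^2·29; (2/133) = -1 since 133 mod 8 = 5, so (116/133) = (-1)^2·(29/133); sign now -1
reciprocity: (29/133) = +1·(133/29) since 29 mod 4 = 1, 133 mod 4 = 1; sign now -1
(133/29) = (17/29)   [reduce mod 29]
reciprocity: (17/29) = +1·(29/17) since 17 mod 4 = 1, 29 mod 4 = 1; sign now -1
(29/17) = (12/17)   [reduce mod 17]
12 = 2^2·3; (2/17) = +1 since 17 mod 8 = 1, so (12/17) = (+1)^2·(3/17); sign now -1
reciprocity: (3/17) = +1·(17/3) since 3 mod 4 = 3, 17 mod 4 = 1; sign now -1
(17/3) = (2/3)   [reduce mod 3]
2 = 2^1·1; (2/3) = -1 since 3 mod 8 = 3, so (2/3) = (-1)^1·(1/3); sign now +1
(1/3) = 1; final value = sign = +1

1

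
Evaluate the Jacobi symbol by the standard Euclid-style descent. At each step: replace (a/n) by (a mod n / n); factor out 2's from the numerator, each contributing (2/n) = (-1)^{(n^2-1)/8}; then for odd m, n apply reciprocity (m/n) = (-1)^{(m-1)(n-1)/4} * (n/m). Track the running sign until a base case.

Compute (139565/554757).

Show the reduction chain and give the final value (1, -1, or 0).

1

reciprocity: (139565/554757) = +1·(554757/139565) since 139565 mod 4 = 1, 554757 mod 4 = 1; sign now +1
(554757/139565) = (136062/139565)   [reduce mod 139565]
136062 = 2^1·68031; (2/139565) = -1 since 139565 mod 8 = 5, so (136062/139565) = (-1)^1·(68031/139565); sign now -1
reciprocity: (68031/139565) = +1·(139565/68031) since 68031 mod 4 = 3, 139565 mod 4 = 1; sign now -1
(139565/68031) = (3503/68031)   [reduce mod 68031]
reciprocity: (3503/68031) = -1·(68031/3503) since 3503 mod 4 = 3, 68031 mod 4 = 3; sign now +1
(68031/3503) = (1474/3503)   [reduce mod 3503]
1474 = 2^1·737; (2/3503) = +1 since 3503 mod 8 = 7, so (1474/3503) = (+1)^1·(737/3503); sign now +1
reciprocity: (737/3503) = +1·(3503/737) since 737 mod 4 = 1, 3503 mod 4 = 3; sign now +1
(3503/737) = (555/737)   [reduce mod 737]
reciprocity: (555/737) = +1·(737/555) since 555 mod 4 = 3, 737 mod 4 = 1; sign now +1
(737/555) = (182/555)   [reduce mod 555]
182 = 2^1·91; (2/555) = -1 since 555 mod 8 = 3, so (182/555) = (-1)^1·(91/555); sign now -1
reciprocity: (91/555) = -1·(555/91) since 91 mod 4 = 3, 555 mod 4 = 3; sign now +1
(555/91) = (9/91)   [reduce mod 91]
reciprocity: (9/91) = +1·(91/9) since 9 mod 4 = 1, 91 mod 4 = 3; sign now +1
(91/9) = (1/9)   [reduce mod 9]
(1/9) = 1; final value = sign = +1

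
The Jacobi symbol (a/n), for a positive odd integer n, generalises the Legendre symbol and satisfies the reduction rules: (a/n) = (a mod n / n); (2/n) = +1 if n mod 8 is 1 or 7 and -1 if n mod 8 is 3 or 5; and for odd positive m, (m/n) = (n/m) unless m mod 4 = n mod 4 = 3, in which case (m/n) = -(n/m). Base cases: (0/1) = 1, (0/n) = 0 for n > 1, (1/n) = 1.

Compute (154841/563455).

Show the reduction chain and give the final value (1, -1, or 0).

-1

flip (154841/563455) -> (563455/154841): both odd, 154841 mod 4 = 1, 563455 mod 4 = 3, so the flip contributes +1; sign now +1
(563455/154841): 563455 mod 154841 = 98932, so (563455/154841) = (98932/154841)
factor out 2^2: 98932 = 2^2·24733; with 154841 mod 8 = 1, (2/154841) = +1; sign now +1; continue with (24733/154841)
flip (24733/154841) -> (154841/24733): both odd, 24733 mod 4 = 1, 154841 mod 4 = 1, so the flip contributes +1; sign now +1
(154841/24733): 154841 mod 24733 = 6443, so (154841/24733) = (6443/24733)
flip (6443/24733) -> (24733/6443): both odd, 6443 mod 4 = 3, 24733 mod 4 = 1, so the flip contributes +1; sign now +1
(24733/6443): 24733 mod 6443 = 5404, so (24733/6443) = (5404/6443)
factor out 2^2: 5404 = 2^2·1351; with 6443 mod 8 = 3, (2/6443) = -1; sign now +1; continue with (1351/6443)
flip (1351/6443) -> (6443/1351): both odd, 1351 mod 4 = 3, 6443 mod 4 = 3, so the flip contributes -1; sign now -1
(6443/1351): 6443 mod 1351 = 1039, so (6443/1351) = (1039/1351)
flip (1039/1351) -> (1351/1039): both odd, 1039 mod 4 = 3, 1351 mod 4 = 3, so the flip contributes -1; sign now +1
(1351/1039): 1351 mod 1039 = 312, so (1351/1039) = (312/1039)
factor out 2^3: 312 = 2^3·39; with 1039 mod 8 = 7, (2/1039) = +1; sign now +1; continue with (39/1039)
flip (39/1039) -> (1039/39): both odd, 39 mod 4 = 3, 1039 mod 4 = 3, so the flip contributes -1; sign now -1
(1039/39): 1039 mod 39 = 25, so (1039/39) = (25/39)
flip (25/39) -> (39/25): both odd, 25 mod 4 = 1, 39 mod 4 = 3, so the flip contributes +1; sign now -1
(39/25): 39 mod 25 = 14, so (39/25) = (14/25)
factor out 2^1: 14 = 2^1·7; with 25 mod 8 = 1, (2/25) = +1; sign now -1; continue with (7/25)
flip (7/25) -> (25/7): both odd, 7 mod 4 = 3, 25 mod 4 = 1, so the flip contributes +1; sign now -1
(25/7): 25 mod 7 = 4, so (25/7) = (4/7)
factor out 2^2: 4 = 2^2·1; with 7 mod 8 = 7, (2/7) = +1; sign now -1; continue with (1/7)
reached (1/7) = 1, so the symbol is -1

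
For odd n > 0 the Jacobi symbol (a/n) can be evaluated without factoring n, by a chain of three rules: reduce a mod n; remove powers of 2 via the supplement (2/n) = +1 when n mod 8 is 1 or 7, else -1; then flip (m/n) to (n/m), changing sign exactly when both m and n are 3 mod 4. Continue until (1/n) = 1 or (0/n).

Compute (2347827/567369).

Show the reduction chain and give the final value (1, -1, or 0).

(2347827/567369) = (78351/567369)   [reduce mod 567369]
reciprocity: (78351/567369) = +1·(567369/78351) since 78351 mod 4 = 3, 567369 mod 4 = 1; sign now +1
(567369/78351) = (18912/78351)   [reduce mod 78351]
18912 = 2^5·591; (2/78351) = +1 since 78351 mod 8 = 7, so (18912/78351) = (+1)^5·(591/78351); sign now +1
reciprocity: (591/78351) = -1·(78351/591) since 591 mod 4 = 3, 78351 mod 4 = 3; sign now -1
(78351/591) = (339/591)   [reduce mod 591]
reciprocity: (339/591) = -1·(591/339) since 339 mod 4 = 3, 591 mod 4 = 3; sign now +1
(591/339) = (252/339)   [reduce mod 339]
252 = 2^2·63; (2/339) = -1 since 339 mod 8 = 3, so (252/339) = (-1)^2·(63/339); sign now +1
reciprocity: (63/339) = -1·(339/63) since 63 mod 4 = 3, 339 mod 4 = 3; sign now -1
(339/63) = (24/63)   [reduce mod 63]
24 = 2^3·3; (2/63) = +1 since 63 mod 8 = 7, so (24/63) = (+1)^3·(3/63); sign now -1
reciprocity: (3/63) = -1·(63/3) since 3 mod 4 = 3, 63 mod 4 = 3; sign now +1
(63/3) = (0/3)   [reduce mod 3]
(0/3) = 0   [gcd(a, n) > 1]; final value = 0

0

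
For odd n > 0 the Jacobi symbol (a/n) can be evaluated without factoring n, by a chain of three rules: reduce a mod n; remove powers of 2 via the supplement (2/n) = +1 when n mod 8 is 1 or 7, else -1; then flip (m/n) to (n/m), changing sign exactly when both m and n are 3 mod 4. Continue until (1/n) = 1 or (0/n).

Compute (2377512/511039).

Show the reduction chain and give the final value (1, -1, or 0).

(2377512/511039): 2377512 mod 511039 = 333356, so (2377512/511039) = (333356/511039)
factor out 2^2: 333356 = 2^2·83339; with 511039 mod 8 = 7, (2/511039) = +1; sign now +1; continue with (83339/511039)
flip (83339/511039) -> (511039/83339): both odd, 83339 mod 4 = 3, 511039 mod 4 = 3, so the flip contributes -1; sign now -1
(511039/83339): 511039 mod 83339 = 11005, so (511039/83339) = (11005/83339)
flip (11005/83339) -> (83339/11005): both odd, 11005 mod 4 = 1, 83339 mod 4 = 3, so the flip contributes +1; sign now -1
(83339/11005): 83339 mod 11005 = 6304, so (83339/11005) = (6304/11005)
factor out 2^5: 6304 = 2^5·197; with 11005 mod 8 = 5, (2/11005) = -1; sign now +1; continue with (197/11005)
flip (197/11005) -> (11005/197): both odd, 197 mod 4 = 1, 11005 mod 4 = 1, so the flip contributes +1; sign now +1
(11005/197): 11005 mod 197 = 170, so (11005/197) = (170/197)
factor out 2^1: 170 = 2^1·85; with 197 mod 8 = 5, (2/197) = -1; sign now -1; continue with (85/197)
flip (85/197) -> (197/85): both odd, 85 mod 4 = 1, 197 mod 4 = 1, so the flip contributes +1; sign now -1
(197/85): 197 mod 85 = 27, so (197/85) = (27/85)
flip (27/85) -> (85/27): both odd, 27 mod 4 = 3, 85 mod 4 = 1, so the flip contributes +1; sign now -1
(85/27): 85 mod 27 = 4, so (85/27) = (4/27)
factor out 2^2: 4 = 2^2·1; with 27 mod 8 = 3, (2/27) = -1; sign now -1; continue with (1/27)
reached (1/27) = 1, so the symbol is -1

-1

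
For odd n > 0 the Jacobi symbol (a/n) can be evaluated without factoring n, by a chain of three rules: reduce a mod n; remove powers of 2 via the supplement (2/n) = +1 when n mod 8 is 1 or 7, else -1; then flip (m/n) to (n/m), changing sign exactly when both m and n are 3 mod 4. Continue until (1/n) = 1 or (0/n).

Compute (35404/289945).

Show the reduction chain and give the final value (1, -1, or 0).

factor out 2^2: 35404 = 2^2·8851; with 289945 mod 8 = 1, (2/289945) = +1; sign now +1; continue with (8851/289945)
flip (8851/289945) -> (289945/8851): both odd, 8851 mod 4 = 3, 289945 mod 4 = 1, so the flip contributes +1; sign now +1
(289945/8851): 289945 mod 8851 = 6713, so (289945/8851) = (6713/8851)
flip (6713/8851) -> (8851/6713): both odd, 6713 mod 4 = 1, 8851 mod 4 = 3, so the flip contributes +1; sign now +1
(8851/6713): 8851 mod 6713 = 2138, so (8851/6713) = (2138/6713)
factor out 2^1: 2138 = 2^1·1069; with 6713 mod 8 = 1, (2/6713) = +1; sign now +1; continue with (1069/6713)
flip (1069/6713) -> (6713/1069): both odd, 1069 mod 4 = 1, 6713 mod 4 = 1, so the flip contributes +1; sign now +1
(6713/1069): 6713 mod 1069 = 299, so (6713/1069) = (299/1069)
flip (299/1069) -> (1069/299): both odd, 299 mod 4 = 3, 1069 mod 4 = 1, so the flip contributes +1; sign now +1
(1069/299): 1069 mod 299 = 172, so (1069/299) = (172/299)
factor out 2^2: 172 = 2^2·43; with 299 mod 8 = 3, (2/299) = -1; sign now +1; continue with (43/299)
flip (43/299) -> (299/43): both odd, 43 mod 4 = 3, 299 mod 4 = 3, so the flip contributes -1; sign now -1
(299/43): 299 mod 43 = 41, so (299/43) = (41/43)
flip (41/43) -> (43/41): both odd, 41 mod 4 = 1, 43 mod 4 = 3, so the flip contributes +1; sign now -1
(43/41): 43 mod 41 = 2, so (43/41) = (2/41)
factor out 2^1: 2 = 2^1·1; with 41 mod 8 = 1, (2/41) = +1; sign now -1; continue with (1/41)
reached (1/41) = 1, so the symbol is -1

-1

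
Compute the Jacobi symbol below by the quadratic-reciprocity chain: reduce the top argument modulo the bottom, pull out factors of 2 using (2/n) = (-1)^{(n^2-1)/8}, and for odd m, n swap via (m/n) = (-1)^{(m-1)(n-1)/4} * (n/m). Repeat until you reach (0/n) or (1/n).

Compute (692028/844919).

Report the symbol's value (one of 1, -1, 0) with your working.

0

factor out 2^2: 692028 = 2^2·173007; with 844919 mod 8 = 7, (2/844919) = +1; sign now +1; continue with (173007/844919)
flip (173007/844919) -> (844919/173007): both odd, 173007 mod 4 = 3, 844919 mod 4 = 3, so the flip contributes -1; sign now -1
(844919/173007): 844919 mod 173007 = 152891, so (844919/173007) = (152891/173007)
flip (152891/173007) -> (173007/152891): both odd, 152891 mod 4 = 3, 173007 mod 4 = 3, so the flip contributes -1; sign now +1
(173007/152891): 173007 mod 152891 = 20116, so (173007/152891) = (20116/152891)
factor out 2^2: 20116 = 2^2·5029; with 152891 mod 8 = 3, (2/152891) = -1; sign now +1; continue with (5029/152891)
flip (5029/152891) -> (152891/5029): both odd, 5029 mod 4 = 1, 152891 mod 4 = 3, so the flip contributes +1; sign now +1
(152891/5029): 152891 mod 5029 = 2021, so (152891/5029) = (2021/5029)
flip (2021/5029) -> (5029/2021): both odd, 2021 mod 4 = 1, 5029 mod 4 = 1, so the flip contributes +1; sign now +1
(5029/2021): 5029 mod 2021 = 987, so (5029/2021) = (987/2021)
flip (987/2021) -> (2021/987): both odd, 987 mod 4 = 3, 2021 mod 4 = 1, so the flip contributes +1; sign now +1
(2021/987): 2021 mod 987 = 47, so (2021/987) = (47/987)
flip (47/987) -> (987/47): both odd, 47 mod 4 = 3, 987 mod 4 = 3, so the flip contributes -1; sign now -1
(987/47): 987 mod 47 = 0, so (987/47) = (0/47)
reached (0/47); gcd(a, n) > 1, so (0/47) = 0 and the symbol is 0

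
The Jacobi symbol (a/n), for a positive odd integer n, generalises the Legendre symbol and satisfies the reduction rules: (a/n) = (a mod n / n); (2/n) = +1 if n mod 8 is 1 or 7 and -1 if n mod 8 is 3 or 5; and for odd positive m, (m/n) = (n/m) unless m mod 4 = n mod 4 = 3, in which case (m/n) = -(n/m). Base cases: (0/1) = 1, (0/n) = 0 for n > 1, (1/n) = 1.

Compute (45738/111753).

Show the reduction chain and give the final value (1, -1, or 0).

0

factor out 2^1: 45738 = 2^1·22869; with 111753 mod 8 = 1, (2/111753) = +1; sign now +1; continue with (22869/111753)
flip (22869/111753) -> (111753/22869): both odd, 22869 mod 4 = 1, 111753 mod 4 = 1, so the flip contributes +1; sign now +1
(111753/22869): 111753 mod 22869 = 20277, so (111753/22869) = (20277/22869)
flip (20277/22869) -> (22869/20277): both odd, 20277 mod 4 = 1, 22869 mod 4 = 1, so the flip contributes +1; sign now +1
(22869/20277): 22869 mod 20277 = 2592, so (22869/20277) = (2592/20277)
factor out 2^5: 2592 = 2^5·81; with 20277 mod 8 = 5, (2/20277) = -1; sign now -1; continue with (81/20277)
flip (81/20277) -> (20277/81): both odd, 81 mod 4 = 1, 20277 mod 4 = 1, so the flip contributes +1; sign now -1
(20277/81): 20277 mod 81 = 27, so (20277/81) = (27/81)
flip (27/81) -> (81/27): both odd, 27 mod 4 = 3, 81 mod 4 = 1, so the flip contributes +1; sign now -1
(81/27): 81 mod 27 = 0, so (81/27) = (0/27)
reached (0/27); gcd(a, n) > 1, so (0/27) = 0 and the symbol is 0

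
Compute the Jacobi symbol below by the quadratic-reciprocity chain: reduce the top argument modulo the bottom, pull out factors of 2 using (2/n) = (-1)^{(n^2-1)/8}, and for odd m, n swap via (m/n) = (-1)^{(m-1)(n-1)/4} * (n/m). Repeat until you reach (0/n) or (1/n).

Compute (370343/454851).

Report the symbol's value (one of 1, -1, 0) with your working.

-1

reciprocity: (370343/454851) = -1·(454851/370343) since 370343 mod 4 = 3, 454851 mod 4 = 3; sign now -1
(454851/370343) = (84508/370343)   [reduce mod 370343]
84508 = 2^2·21127; (2/370343) = +1 since 370343 mod 8 = 7, so (84508/370343) = (+1)^2·(21127/370343); sign now -1
reciprocity: (21127/370343) = -1·(370343/21127) since 21127 mod 4 = 3, 370343 mod 4 = 3; sign now +1
(370343/21127) = (11184/21127)   [reduce mod 21127]
11184 = 2^4·699; (2/21127) = +1 since 21127 mod 8 = 7, so (11184/21127) = (+1)^4·(699/21127); sign now +1
reciprocity: (699/21127) = -1·(21127/699) since 699 mod 4 = 3, 21127 mod 4 = 3; sign now -1
(21127/699) = (157/699)   [reduce mod 699]
reciprocity: (157/699) = +1·(699/157) since 157 mod 4 = 1, 699 mod 4 = 3; sign now -1
(699/157) = (71/157)   [reduce mod 157]
reciprocity: (71/157) = +1·(157/71) since 71 mod 4 = 3, 157 mod 4 = 1; sign now -1
(157/71) = (15/71)   [reduce mod 71]
reciprocity: (15/71) = -1·(71/15) since 15 mod 4 = 3, 71 mod 4 = 3; sign now +1
(71/15) = (11/15)   [reduce mod 15]
reciprocity: (11/15) = -1·(15/11) since 11 mod 4 = 3, 15 mod 4 = 3; sign now -1
(15/11) = (4/11)   [reduce mod 11]
4 = 2^2·1; (2/11) = -1 since 11 mod 8 = 3, so (4/11) = (-1)^2·(1/11); sign now -1
(1/11) = 1; final value = sign = -1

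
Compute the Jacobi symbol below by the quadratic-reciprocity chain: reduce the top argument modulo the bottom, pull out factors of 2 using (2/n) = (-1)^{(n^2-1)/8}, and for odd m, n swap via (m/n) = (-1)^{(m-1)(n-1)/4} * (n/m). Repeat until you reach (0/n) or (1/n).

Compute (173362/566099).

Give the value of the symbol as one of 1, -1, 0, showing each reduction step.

1

factor out 2^1: 173362 = 2^1·86681; with 566099 mod 8 = 3, (2/566099) = -1; sign now -1; continue with (86681/566099)
flip (86681/566099) -> (566099/86681): both odd, 86681 mod 4 = 1, 566099 mod 4 = 3, so the flip contributes +1; sign now -1
(566099/86681): 566099 mod 86681 = 46013, so (566099/86681) = (46013/86681)
flip (46013/86681) -> (86681/46013): both odd, 46013 mod 4 = 1, 86681 mod 4 = 1, so the flip contributes +1; sign now -1
(86681/46013): 86681 mod 46013 = 40668, so (86681/46013) = (40668/46013)
factor out 2^2: 40668 = 2^2·10167; with 46013 mod 8 = 5, (2/46013) = -1; sign now -1; continue with (10167/46013)
flip (10167/46013) -> (46013/10167): both odd, 10167 mod 4 = 3, 46013 mod 4 = 1, so the flip contributes +1; sign now -1
(46013/10167): 46013 mod 10167 = 5345, so (46013/10167) = (5345/10167)
flip (5345/10167) -> (10167/5345): both odd, 5345 mod 4 = 1, 10167 mod 4 = 3, so the flip contributes +1; sign now -1
(10167/5345): 10167 mod 5345 = 4822, so (10167/5345) = (4822/5345)
factor out 2^1: 4822 = 2^1·2411; with 5345 mod 8 = 1, (2/5345) = +1; sign now -1; continue with (2411/5345)
flip (2411/5345) -> (5345/2411): both odd, 2411 mod 4 = 3, 5345 mod 4 = 1, so the flip contributes +1; sign now -1
(5345/2411): 5345 mod 2411 = 523, so (5345/2411) = (523/2411)
flip (523/2411) -> (2411/523): both odd, 523 mod 4 = 3, 2411 mod 4 = 3, so the flip contributes -1; sign now +1
(2411/523): 2411 mod 523 = 319, so (2411/523) = (319/523)
flip (319/523) -> (523/319): both odd, 319 mod 4 = 3, 523 mod 4 = 3, so the flip contributes -1; sign now -1
(523/319): 523 mod 319 = 204, so (523/319) = (204/319)
factor out 2^2: 204 = 2^2·51; with 319 mod 8 = 7, (2/319) = +1; sign now -1; continue with (51/319)
flip (51/319) -> (319/51): both odd, 51 mod 4 = 3, 319 mod 4 = 3, so the flip contributes -1; sign now +1
(319/51): 319 mod 51 = 13, so (319/51) = (13/51)
flip (13/51) -> (51/13): both odd, 13 mod 4 = 1, 51 mod 4 = 3, so the flip contributes +1; sign now +1
(51/13): 51 mod 13 = 12, so (51/13) = (12/13)
factor out 2^2: 12 = 2^2·3; with 13 mod 8 = 5, (2/13) = -1; sign now +1; continue with (3/13)
flip (3/13) -> (13/3): both odd, 3 mod 4 = 3, 13 mod 4 = 1, so the flip contributes +1; sign now +1
(13/3): 13 mod 3 = 1, so (13/3) = (1/3)
reached (1/3) = 1, so the symbol is +1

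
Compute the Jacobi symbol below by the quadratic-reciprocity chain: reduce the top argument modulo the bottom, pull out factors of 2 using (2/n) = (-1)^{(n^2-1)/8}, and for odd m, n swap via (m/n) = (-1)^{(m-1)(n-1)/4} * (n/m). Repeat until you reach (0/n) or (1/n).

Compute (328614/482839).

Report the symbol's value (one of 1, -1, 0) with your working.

-1

328614 = 2^1·164307; (2/482839) = +1 since 482839 mod 8 = 7, so (328614/482839) = (+1)^1·(164307/482839); sign now +1
reciprocity: (164307/482839) = -1·(482839/164307) since 164307 mod 4 = 3, 482839 mod 4 = 3; sign now -1
(482839/164307) = (154225/164307)   [reduce mod 164307]
reciprocity: (154225/164307) = +1·(164307/154225) since 154225 mod 4 = 1, 164307 mod 4 = 3; sign now -1
(164307/154225) = (10082/154225)   [reduce mod 154225]
10082 = 2^1·5041; (2/154225) = +1 since 154225 mod 8 = 1, so (10082/154225) = (+1)^1·(5041/154225); sign now -1
reciprocity: (5041/154225) = +1·(154225/5041) since 5041 mod 4 = 1, 154225 mod 4 = 1; sign now -1
(154225/5041) = (2995/5041)   [reduce mod 5041]
reciprocity: (2995/5041) = +1·(5041/2995) since 2995 mod 4 = 3, 5041 mod 4 = 1; sign now -1
(5041/2995) = (2046/2995)   [reduce mod 2995]
2046 = 2^1·1023; (2/2995) = -1 since 2995 mod 8 = 3, so (2046/2995) = (-1)^1·(1023/2995); sign now +1
reciprocity: (1023/2995) = -1·(2995/1023) since 1023 mod 4 = 3, 2995 mod 4 = 3; sign now -1
(2995/1023) = (949/1023)   [reduce mod 1023]
reciprocity: (949/1023) = +1·(1023/949) since 949 mod 4 = 1, 1023 mod 4 = 3; sign now -1
(1023/949) = (74/949)   [reduce mod 949]
74 = 2^1·37; (2/949) = -1 since 949 mod 8 = 5, so (74/949) = (-1)^1·(37/949); sign now +1
reciprocity: (37/949) = +1·(949/37) since 37 mod 4 = 1, 949 mod 4 = 1; sign now +1
(949/37) = (24/37)   [reduce mod 37]
24 = 2^3·3; (2/37) = -1 since 37 mod 8 = 5, so (24/37) = (-1)^3·(3/37); sign now -1
reciprocity: (3/37) = +1·(37/3) since 3 mod 4 = 3, 37 mod 4 = 1; sign now -1
(37/3) = (1/3)   [reduce mod 3]
(1/3) = 1; final value = sign = -1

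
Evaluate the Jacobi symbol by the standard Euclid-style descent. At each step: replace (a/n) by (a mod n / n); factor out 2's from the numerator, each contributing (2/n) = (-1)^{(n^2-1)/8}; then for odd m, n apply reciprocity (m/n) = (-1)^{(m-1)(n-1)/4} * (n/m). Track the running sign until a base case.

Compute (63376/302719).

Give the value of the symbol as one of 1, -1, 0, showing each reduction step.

63376 = 2^4·3961; (2/302719) = +1 since 302719 mod 8 = 7, so (63376/302719) = (+1)^4·(3961/302719); sign now +1
reciprocity: (3961/302719) = +1·(302719/3961) since 3961 mod 4 = 1, 302719 mod 4 = 3; sign now +1
(302719/3961) = (1683/3961)   [reduce mod 3961]
reciprocity: (1683/3961) = +1·(3961/1683) since 1683 mod 4 = 3, 3961 mod 4 = 1; sign now +1
(3961/1683) = (595/1683)   [reduce mod 1683]
reciprocity: (595/1683) = -1·(1683/595) since 595 mod 4 = 3, 1683 mod 4 = 3; sign now -1
(1683/595) = (493/595)   [reduce mod 595]
reciprocity: (493/595) = +1·(595/493) since 493 mod 4 = 1, 595 mod 4 = 3; sign now -1
(595/493) = (102/493)   [reduce mod 493]
102 = 2^1·51; (2/493) = -1 since 493 mod 8 = 5, so (102/493) = (-1)^1·(51/493); sign now +1
reciprocity: (51/493) = +1·(493/51) since 51 mod 4 = 3, 493 mod 4 = 1; sign now +1
(493/51) = (34/51)   [reduce mod 51]
34 = 2^1·17; (2/51) = -1 since 51 mod 8 = 3, so (34/51) = (-1)^1·(17/51); sign now -1
reciprocity: (17/51) = +1·(51/17) since 17 mod 4 = 1, 51 mod 4 = 3; sign now -1
(51/17) = (0/17)   [reduce mod 17]
(0/17) = 0   [gcd(a, n) > 1]; final value = 0

0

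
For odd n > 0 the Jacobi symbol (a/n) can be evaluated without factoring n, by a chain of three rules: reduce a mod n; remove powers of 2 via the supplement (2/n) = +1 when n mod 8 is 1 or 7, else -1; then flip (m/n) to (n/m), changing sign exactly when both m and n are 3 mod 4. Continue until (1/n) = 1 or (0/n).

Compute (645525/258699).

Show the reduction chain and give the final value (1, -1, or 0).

0

(645525/258699): 645525 mod 258699 = 128127, so (645525/258699) = (128127/258699)
flip (128127/258699) -> (258699/128127): both odd, 128127 mod 4 = 3, 258699 mod 4 = 3, so the flip contributes -1; sign now -1
(258699/128127): 258699 mod 128127 = 2445, so (258699/128127) = (2445/128127)
flip (2445/128127) -> (128127/2445): both odd, 2445 mod 4 = 1, 128127 mod 4 = 3, so the flip contributes +1; sign now -1
(128127/2445): 128127 mod 2445 = 987, so (128127/2445) = (987/2445)
flip (987/2445) -> (2445/987): both odd, 987 mod 4 = 3, 2445 mod 4 = 1, so the flip contributes +1; sign now -1
(2445/987): 2445 mod 987 = 471, so (2445/987) = (471/987)
flip (471/987) -> (987/471): both odd, 471 mod 4 = 3, 987 mod 4 = 3, so the flip contributes -1; sign now +1
(987/471): 987 mod 471 = 45, so (987/471) = (45/471)
flip (45/471) -> (471/45): both odd, 45 mod 4 = 1, 471 mod 4 = 3, so the flip contributes +1; sign now +1
(471/45): 471 mod 45 = 21, so (471/45) = (21/45)
flip (21/45) -> (45/21): both odd, 21 mod 4 = 1, 45 mod 4 = 1, so the flip contributes +1; sign now +1
(45/21): 45 mod 21 = 3, so (45/21) = (3/21)
flip (3/21) -> (21/3): both odd, 3 mod 4 = 3, 21 mod 4 = 1, so the flip contributes +1; sign now +1
(21/3): 21 mod 3 = 0, so (21/3) = (0/3)
reached (0/3); gcd(a, n) > 1, so (0/3) = 0 and the symbol is 0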